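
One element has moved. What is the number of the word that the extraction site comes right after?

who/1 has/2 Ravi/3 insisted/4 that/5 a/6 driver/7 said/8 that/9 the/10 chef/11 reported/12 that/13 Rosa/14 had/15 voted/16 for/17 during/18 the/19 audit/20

17

The displaced element is "who" (word 1).
It is linked across 3 clause boundaries (that → that → that).
It functions as the object of the preposition "for" of "voted", so the gap sits immediately after word 17 ("for").
Base order: Ravi has insisted that a driver said that the chef reported that Rosa had voted for who during the audit.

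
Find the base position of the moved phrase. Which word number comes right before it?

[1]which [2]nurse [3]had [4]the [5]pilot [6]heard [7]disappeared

6

The displaced element is "which nurse" (word 2).
It is linked across 1 clause boundary (Ø).
It functions as the subject of "disappeared", so the gap sits immediately after word 6 ("heard").
Base order: The pilot had heard which nurse disappeared.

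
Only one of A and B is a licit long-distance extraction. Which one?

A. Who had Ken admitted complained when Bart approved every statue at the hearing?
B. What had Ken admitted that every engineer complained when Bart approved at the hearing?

In B, the wh-phrase is extracted from inside an adjunct island (introduced by "when"), which blocks movement.
In A, the extraction path crosses only that-complement boundaries, which are transparent.
So A is grammatical.

A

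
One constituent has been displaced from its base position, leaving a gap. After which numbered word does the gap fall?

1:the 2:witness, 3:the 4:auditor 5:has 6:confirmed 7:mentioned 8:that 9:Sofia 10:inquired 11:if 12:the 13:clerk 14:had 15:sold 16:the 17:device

6

The displaced element is "the witness" (word 2).
It is linked across 1 clause boundary (Ø).
It functions as the subject of "mentioned", so the gap sits immediately after word 6 ("confirmed").
Base order: The auditor has confirmed that the witness mentioned that Sofia inquired if the clerk had sold the device.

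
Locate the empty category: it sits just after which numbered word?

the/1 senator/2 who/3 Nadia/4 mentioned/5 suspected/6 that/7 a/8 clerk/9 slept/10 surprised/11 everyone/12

The displaced element is "the senator" (word 2).
It is linked across 1 clause boundary (Ø).
It functions as the subject of "suspected", so the gap sits immediately after word 5 ("mentioned").
Base order: Nadia mentioned the senator suspected that a clerk slept.

5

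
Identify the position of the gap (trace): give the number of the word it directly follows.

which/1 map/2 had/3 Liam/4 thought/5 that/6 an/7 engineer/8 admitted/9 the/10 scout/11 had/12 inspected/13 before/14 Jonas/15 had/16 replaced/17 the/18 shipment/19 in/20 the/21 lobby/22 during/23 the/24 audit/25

The displaced element is "which map" (word 2).
It is linked across 2 clause boundaries (that → Ø).
It functions as the direct object of "inspected", so the gap sits immediately after word 13 ("inspected").
Base order: Liam had thought that an engineer admitted the scout had inspected which map before Jonas had replaced the shipment in the lobby during the audit.

13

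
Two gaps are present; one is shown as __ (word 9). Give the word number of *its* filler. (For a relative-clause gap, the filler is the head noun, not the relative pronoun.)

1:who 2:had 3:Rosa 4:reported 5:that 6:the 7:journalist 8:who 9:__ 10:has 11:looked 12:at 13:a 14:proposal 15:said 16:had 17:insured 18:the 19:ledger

7

The marked gap is inside the relative clause, the subject of "looked".
Its filler is the head noun "journalist" (via "who"), at word 7.
(The other dependency links word 1 to a gap after word 15.)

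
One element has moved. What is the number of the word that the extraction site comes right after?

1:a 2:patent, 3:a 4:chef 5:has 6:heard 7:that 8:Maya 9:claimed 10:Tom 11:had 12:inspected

The displaced element is "a patent" (word 2).
It is linked across 2 clause boundaries (that → Ø).
It functions as the direct object of "inspected", so the gap sits immediately after word 12 ("inspected").
Base order: A chef has heard that Maya claimed Tom had inspected a patent.

12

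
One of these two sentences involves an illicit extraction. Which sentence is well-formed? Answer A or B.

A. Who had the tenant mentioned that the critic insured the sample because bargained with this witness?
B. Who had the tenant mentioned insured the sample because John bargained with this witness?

In A, the wh-phrase is extracted from inside an adjunct island (introduced by "because"), which blocks movement.
In B, the extraction path crosses only that-complement boundaries, which are transparent.
So B is grammatical.

B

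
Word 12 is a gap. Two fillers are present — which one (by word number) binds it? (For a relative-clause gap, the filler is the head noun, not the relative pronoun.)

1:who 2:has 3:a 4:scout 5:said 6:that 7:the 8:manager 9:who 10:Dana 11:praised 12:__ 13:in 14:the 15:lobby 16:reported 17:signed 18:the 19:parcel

8

The marked gap is inside the relative clause, the direct object of "praised".
Its filler is the head noun "manager" (via "who"), at word 8.
(The other dependency links word 1 to a gap after word 16.)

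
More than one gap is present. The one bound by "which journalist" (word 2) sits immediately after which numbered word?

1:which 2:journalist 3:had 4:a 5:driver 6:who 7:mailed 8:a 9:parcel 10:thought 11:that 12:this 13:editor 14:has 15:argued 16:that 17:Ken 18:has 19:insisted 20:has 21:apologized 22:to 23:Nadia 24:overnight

The displaced element is "which journalist" (word 2).
It is linked across 3 clause boundaries (that → that → Ø).
It functions as the subject of "apologized", so the gap sits immediately after word 19 ("insisted").
Base order: A driver who mailed a parcel had thought that this editor has argued that Ken has insisted that which journalist has apologized to Nadia overnight.

19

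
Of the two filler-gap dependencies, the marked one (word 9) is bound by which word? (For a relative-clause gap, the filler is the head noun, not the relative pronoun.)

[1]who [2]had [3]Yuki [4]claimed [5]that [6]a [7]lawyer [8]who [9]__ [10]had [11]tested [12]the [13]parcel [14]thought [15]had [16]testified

The marked gap is inside the relative clause, the subject of "tested".
Its filler is the head noun "lawyer" (via "who"), at word 7.
(The other dependency links word 1 to a gap after word 14.)

7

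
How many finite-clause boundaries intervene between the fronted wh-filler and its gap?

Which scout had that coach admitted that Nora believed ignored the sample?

"which scout" is extracted from the subject of "ignored".
Boundaries crossed, outermost first: [that], [Ø] — 2 in total.

2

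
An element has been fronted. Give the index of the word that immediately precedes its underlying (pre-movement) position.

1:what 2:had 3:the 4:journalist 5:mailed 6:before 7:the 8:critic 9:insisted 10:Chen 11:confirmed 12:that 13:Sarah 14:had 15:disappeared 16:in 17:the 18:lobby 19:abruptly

The displaced element is "what" (word 1).
It functions as the direct object of "mailed", so the gap sits immediately after word 5 ("mailed").
Base order: The journalist had mailed what before the critic insisted Chen confirmed that Sarah had disappeared in the lobby abruptly.

5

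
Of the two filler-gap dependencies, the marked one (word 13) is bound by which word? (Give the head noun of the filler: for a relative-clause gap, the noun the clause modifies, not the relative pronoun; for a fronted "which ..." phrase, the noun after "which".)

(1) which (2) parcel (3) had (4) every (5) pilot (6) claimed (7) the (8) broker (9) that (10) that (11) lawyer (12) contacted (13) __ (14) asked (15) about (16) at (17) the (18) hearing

8

The marked gap is inside the relative clause, the direct object of "contacted".
Its filler is the head noun "broker" (via "that"), at word 8.
(The other dependency links word 2 to a gap after word 15.)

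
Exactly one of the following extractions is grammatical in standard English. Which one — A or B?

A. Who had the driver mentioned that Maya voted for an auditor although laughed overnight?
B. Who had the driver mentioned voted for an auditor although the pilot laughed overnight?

B

In A, the wh-phrase is extracted from inside an adjunct island (introduced by "although"), which blocks movement.
In B, the extraction path crosses only that-complement boundaries, which are transparent.
So B is grammatical.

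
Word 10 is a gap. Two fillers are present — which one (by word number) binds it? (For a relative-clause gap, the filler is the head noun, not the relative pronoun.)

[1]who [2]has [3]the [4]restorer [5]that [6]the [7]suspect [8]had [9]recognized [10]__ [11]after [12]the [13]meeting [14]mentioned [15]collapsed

4

The marked gap is inside the relative clause, the direct object of "recognized".
Its filler is the head noun "restorer" (via "that"), at word 4.
(The other dependency links word 1 to a gap after word 14.)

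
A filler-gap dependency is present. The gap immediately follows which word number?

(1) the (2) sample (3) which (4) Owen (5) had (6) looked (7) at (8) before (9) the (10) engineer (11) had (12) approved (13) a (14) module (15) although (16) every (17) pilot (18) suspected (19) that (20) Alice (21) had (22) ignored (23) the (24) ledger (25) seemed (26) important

7

The displaced element is "the sample" (word 2).
It functions as the object of the preposition "at" of "looked", so the gap sits immediately after word 7 ("at").
Base order: Owen had looked at the sample before the engineer had approved a module although every pilot suspected that Alice had ignored the ledger.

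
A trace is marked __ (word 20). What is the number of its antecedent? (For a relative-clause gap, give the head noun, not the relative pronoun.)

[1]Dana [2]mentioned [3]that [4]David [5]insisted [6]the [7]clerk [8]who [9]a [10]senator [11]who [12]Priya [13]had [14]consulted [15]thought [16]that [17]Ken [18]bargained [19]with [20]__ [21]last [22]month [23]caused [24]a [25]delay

7

The gap at 20 is the prepositional object of "bargained", inside a relative clause.
The relative pronoun is "who" (word 8); it is bound by the head noun immediately before it.
Its filler is the head noun "clerk", at word 7.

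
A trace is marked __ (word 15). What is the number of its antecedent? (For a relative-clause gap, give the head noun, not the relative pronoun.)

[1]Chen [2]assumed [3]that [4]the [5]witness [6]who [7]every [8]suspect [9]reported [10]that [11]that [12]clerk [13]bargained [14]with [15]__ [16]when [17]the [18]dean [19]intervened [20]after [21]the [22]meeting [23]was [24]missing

5

The gap at 15 is the prepositional object of "bargained", inside a relative clause.
The relative pronoun is "who" (word 6); it is bound by the head noun immediately before it.
Its filler is the head noun "witness", at word 5.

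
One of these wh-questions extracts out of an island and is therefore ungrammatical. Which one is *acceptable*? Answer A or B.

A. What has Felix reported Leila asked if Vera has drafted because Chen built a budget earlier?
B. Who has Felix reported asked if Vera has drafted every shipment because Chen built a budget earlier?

In A, the wh-phrase is extracted from inside a wh-island (introduced by "if"), which blocks movement.
In B, the extraction path crosses only that-complement boundaries, which are transparent.
So B is grammatical.

B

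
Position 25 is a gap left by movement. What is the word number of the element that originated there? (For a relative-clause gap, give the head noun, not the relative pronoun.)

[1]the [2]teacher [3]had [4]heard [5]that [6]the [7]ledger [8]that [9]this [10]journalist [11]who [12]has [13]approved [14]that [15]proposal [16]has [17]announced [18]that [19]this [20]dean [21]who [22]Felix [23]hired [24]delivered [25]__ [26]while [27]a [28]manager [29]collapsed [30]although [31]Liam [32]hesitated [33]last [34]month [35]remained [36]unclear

The gap at 25 is the object of "delivered", inside a relative clause.
The relative pronoun is "that" (word 8); it is bound by the head noun immediately before it.
Its filler is the head noun "ledger", at word 7.

7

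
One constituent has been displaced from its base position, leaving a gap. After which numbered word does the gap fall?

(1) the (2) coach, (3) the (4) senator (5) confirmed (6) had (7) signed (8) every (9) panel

5

The displaced element is "the coach" (word 2).
It is linked across 1 clause boundary (Ø).
It functions as the subject of "signed", so the gap sits immediately after word 5 ("confirmed").
Base order: The senator confirmed that the coach had signed every panel.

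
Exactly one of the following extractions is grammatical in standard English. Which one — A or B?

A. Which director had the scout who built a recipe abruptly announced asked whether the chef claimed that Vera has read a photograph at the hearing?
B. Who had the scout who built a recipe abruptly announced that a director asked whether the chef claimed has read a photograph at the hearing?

A

In B, the wh-phrase is extracted from inside a wh-island (introduced by "whether"), which blocks movement.
In A, the extraction path crosses only that-complement boundaries, which are transparent.
So A is grammatical.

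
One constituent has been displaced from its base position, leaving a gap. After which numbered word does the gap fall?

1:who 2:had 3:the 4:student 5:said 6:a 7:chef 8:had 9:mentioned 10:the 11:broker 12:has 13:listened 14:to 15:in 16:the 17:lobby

14

The displaced element is "who" (word 1).
It is linked across 2 clause boundaries (Ø → Ø).
It functions as the object of the preposition "to" of "listened", so the gap sits immediately after word 14 ("to").
Base order: The student had said a chef had mentioned the broker has listened to who in the lobby.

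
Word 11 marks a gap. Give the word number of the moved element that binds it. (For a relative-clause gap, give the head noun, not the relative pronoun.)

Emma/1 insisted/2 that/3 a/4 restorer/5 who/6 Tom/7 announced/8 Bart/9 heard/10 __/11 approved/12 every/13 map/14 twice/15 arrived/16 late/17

The gap at 11 is the subject of "approved", inside a relative clause.
The relative pronoun is "who" (word 6); it is bound by the head noun immediately before it.
Its filler is the head noun "restorer", at word 5.

5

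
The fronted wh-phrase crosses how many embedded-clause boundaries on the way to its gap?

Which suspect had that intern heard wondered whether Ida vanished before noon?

1

"which suspect" is extracted from the subject of "wondered".
Boundaries crossed, outermost first: [Ø] — 1 in total.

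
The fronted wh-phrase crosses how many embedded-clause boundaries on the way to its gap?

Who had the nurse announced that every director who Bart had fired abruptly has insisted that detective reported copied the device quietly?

3

"who" is extracted from the subject of "copied".
Boundaries crossed, outermost first: [that], [Ø], [Ø] — 3 in total.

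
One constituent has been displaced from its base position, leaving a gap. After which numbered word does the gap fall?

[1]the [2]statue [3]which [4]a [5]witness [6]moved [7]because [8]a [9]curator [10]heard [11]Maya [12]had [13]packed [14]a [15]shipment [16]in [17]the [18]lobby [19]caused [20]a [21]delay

The displaced element is "the statue" (word 2).
It functions as the direct object of "moved", so the gap sits immediately after word 6 ("moved").
Base order: A witness moved the statue because a curator heard Maya had packed a shipment in the lobby.

6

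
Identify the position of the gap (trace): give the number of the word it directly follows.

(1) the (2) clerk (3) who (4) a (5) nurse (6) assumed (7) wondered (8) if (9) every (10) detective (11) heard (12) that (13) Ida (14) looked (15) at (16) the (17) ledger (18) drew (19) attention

6

The displaced element is "the clerk" (word 2).
It is linked across 1 clause boundary (Ø).
It functions as the subject of "wondered", so the gap sits immediately after word 6 ("assumed").
Base order: A nurse assumed that the clerk wondered if every detective heard that Ida looked at the ledger.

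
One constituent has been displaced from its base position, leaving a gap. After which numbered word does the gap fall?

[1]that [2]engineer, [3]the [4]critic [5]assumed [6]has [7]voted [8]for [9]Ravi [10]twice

5

The displaced element is "that engineer" (word 2).
It is linked across 1 clause boundary (Ø).
It functions as the subject of "voted", so the gap sits immediately after word 5 ("assumed").
Base order: The critic assumed that that engineer has voted for Ravi twice.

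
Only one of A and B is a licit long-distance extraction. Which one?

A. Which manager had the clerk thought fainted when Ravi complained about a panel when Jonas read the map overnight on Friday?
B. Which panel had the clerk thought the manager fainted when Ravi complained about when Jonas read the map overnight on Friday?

In B, the wh-phrase is extracted from inside an adjunct island (introduced by "when"), which blocks movement.
In A, the extraction path crosses only that-complement boundaries, which are transparent.
So A is grammatical.

A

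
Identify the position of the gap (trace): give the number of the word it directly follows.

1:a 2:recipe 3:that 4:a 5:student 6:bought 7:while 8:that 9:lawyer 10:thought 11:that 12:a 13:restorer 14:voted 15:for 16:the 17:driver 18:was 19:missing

The displaced element is "a recipe" (word 2).
It functions as the direct object of "bought", so the gap sits immediately after word 6 ("bought").
Base order: A student bought a recipe while that lawyer thought that a restorer voted for the driver.

6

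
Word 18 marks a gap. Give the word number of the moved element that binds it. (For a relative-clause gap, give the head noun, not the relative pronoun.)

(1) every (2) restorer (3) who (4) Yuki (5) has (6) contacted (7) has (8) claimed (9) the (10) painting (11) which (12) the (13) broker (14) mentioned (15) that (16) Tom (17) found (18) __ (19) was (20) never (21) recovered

10

The gap at 18 is the object of "found", inside a relative clause.
The relative pronoun is "which" (word 11); it is bound by the head noun immediately before it.
Its filler is the head noun "painting", at word 10.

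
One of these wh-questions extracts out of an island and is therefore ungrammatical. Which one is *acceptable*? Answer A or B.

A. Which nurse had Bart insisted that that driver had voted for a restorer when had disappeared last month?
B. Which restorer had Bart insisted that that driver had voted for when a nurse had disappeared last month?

B

In A, the wh-phrase is extracted from inside an adjunct island (introduced by "when"), which blocks movement.
In B, the extraction path crosses only that-complement boundaries, which are transparent.
So B is grammatical.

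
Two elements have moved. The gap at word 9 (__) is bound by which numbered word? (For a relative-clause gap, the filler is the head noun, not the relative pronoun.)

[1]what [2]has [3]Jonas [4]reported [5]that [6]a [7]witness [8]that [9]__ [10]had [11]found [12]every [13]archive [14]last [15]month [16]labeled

7

The marked gap is inside the relative clause, the subject of "found".
Its filler is the head noun "witness" (via "that"), at word 7.
(The other dependency links word 1 to a gap after word 16.)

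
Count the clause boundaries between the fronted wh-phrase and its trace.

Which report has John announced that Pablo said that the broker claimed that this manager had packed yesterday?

"which report" is extracted from the object of "packed".
Boundaries crossed, outermost first: [that], [that], [that] — 3 in total.

3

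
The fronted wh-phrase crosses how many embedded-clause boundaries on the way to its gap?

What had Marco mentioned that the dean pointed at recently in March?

"what" is extracted from the PP object of "pointed".
Boundaries crossed, outermost first: [that] — 1 in total.

1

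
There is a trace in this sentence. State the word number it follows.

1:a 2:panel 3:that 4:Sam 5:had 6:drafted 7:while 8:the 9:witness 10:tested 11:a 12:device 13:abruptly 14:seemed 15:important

6

The displaced element is "a panel" (word 2).
It functions as the direct object of "drafted", so the gap sits immediately after word 6 ("drafted").
Base order: Sam had drafted a panel while the witness tested a device abruptly.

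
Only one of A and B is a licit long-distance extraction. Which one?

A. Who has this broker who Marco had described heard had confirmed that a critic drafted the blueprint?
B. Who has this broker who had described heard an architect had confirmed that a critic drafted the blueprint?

In B, the wh-phrase is extracted from inside a complex-NP island (relative clause) (introduced by "who"), which blocks movement.
In A, the extraction path crosses only that-complement boundaries, which are transparent.
So A is grammatical.

A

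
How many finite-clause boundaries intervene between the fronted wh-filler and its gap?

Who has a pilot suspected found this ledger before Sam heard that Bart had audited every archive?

1

"who" is extracted from the subject of "found".
Boundaries crossed, outermost first: [Ø] — 1 in total.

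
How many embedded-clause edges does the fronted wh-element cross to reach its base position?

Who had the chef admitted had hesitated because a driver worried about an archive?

1

"who" is extracted from the subject of "hesitated".
Boundaries crossed, outermost first: [Ø] — 1 in total.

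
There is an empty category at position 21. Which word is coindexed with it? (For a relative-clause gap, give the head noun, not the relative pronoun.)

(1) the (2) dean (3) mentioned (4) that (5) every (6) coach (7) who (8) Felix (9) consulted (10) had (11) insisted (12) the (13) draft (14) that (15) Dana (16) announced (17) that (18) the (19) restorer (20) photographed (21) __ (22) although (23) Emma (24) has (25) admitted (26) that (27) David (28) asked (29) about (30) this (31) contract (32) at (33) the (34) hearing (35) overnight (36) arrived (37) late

The gap at 21 is the object of "photographed", inside a relative clause.
The relative pronoun is "that" (word 14); it is bound by the head noun immediately before it.
Its filler is the head noun "draft", at word 13.

13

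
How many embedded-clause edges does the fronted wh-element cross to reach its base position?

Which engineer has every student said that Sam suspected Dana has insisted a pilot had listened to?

3

"which engineer" is extracted from the PP object of "listened".
Boundaries crossed, outermost first: [that], [Ø], [Ø] — 3 in total.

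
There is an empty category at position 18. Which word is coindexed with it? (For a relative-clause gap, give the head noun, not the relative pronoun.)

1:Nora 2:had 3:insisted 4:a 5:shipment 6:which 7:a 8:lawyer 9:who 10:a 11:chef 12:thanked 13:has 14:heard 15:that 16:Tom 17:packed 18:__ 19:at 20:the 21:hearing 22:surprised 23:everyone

The gap at 18 is the object of "packed", inside a relative clause.
The relative pronoun is "which" (word 6); it is bound by the head noun immediately before it.
Its filler is the head noun "shipment", at word 5.

5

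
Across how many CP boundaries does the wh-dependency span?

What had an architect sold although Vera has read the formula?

0

"what" originates inside the matrix clause — no clause boundary is crossed.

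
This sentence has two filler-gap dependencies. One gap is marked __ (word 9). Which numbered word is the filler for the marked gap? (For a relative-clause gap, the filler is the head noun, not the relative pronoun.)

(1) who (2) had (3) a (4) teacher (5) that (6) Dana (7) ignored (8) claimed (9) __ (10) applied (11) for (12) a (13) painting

1

The marked gap is the subject of "applied".
Its filler is the fronted wh-phrase "who", at word 1.
(The other dependency links word 4 to a gap after word 7.)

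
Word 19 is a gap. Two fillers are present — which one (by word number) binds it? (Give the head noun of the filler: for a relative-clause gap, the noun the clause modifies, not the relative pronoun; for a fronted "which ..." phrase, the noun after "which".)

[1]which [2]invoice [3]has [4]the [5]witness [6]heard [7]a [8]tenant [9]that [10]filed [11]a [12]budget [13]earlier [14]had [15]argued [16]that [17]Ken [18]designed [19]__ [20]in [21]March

2

The marked gap is the direct object of "designed".
Its filler is the fronted wh-phrase "which invoice", at word 2.
(The other dependency links word 8 to a gap after word 9.)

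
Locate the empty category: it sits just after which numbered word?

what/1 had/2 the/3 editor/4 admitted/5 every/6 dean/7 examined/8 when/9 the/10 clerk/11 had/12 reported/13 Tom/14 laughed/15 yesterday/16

8

The displaced element is "what" (word 1).
It is linked across 1 clause boundary (Ø).
It functions as the direct object of "examined", so the gap sits immediately after word 8 ("examined").
Base order: The editor had admitted every dean examined what when the clerk had reported Tom laughed yesterday.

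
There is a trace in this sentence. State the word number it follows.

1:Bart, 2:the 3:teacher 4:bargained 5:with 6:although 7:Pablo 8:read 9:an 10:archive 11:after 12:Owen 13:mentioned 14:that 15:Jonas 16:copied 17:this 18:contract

The displaced element is "Bart" (word 1).
It functions as the object of the preposition "with" of "bargained", so the gap sits immediately after word 5 ("with").
Base order: The teacher bargained with Bart although Pablo read an archive after Owen mentioned that Jonas copied this contract.

5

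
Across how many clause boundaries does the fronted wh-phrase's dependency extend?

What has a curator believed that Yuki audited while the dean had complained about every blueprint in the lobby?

1

"what" is extracted from the object of "audited".
Boundaries crossed, outermost first: [that] — 1 in total.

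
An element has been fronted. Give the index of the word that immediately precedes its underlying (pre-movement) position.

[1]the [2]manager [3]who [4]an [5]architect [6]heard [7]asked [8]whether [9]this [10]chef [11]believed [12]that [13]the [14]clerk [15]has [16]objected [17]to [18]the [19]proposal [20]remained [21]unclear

The displaced element is "the manager" (word 2).
It is linked across 1 clause boundary (Ø).
It functions as the subject of "asked", so the gap sits immediately after word 6 ("heard").
Base order: An architect heard that the manager asked whether this chef believed that the clerk has objected to the proposal.

6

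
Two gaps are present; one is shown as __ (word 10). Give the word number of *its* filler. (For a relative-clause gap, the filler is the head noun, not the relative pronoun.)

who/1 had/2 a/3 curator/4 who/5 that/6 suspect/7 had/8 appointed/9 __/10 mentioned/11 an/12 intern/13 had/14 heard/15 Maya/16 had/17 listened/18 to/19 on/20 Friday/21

4

The marked gap is inside the relative clause, the direct object of "appointed".
Its filler is the head noun "curator" (via "who"), at word 4.
(The other dependency links word 1 to a gap after word 19.)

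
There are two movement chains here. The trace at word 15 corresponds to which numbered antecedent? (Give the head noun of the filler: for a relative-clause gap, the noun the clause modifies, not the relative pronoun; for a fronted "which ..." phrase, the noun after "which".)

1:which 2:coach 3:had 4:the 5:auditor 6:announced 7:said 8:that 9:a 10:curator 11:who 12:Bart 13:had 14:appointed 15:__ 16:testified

The marked gap is inside the relative clause, the direct object of "appointed".
Its filler is the head noun "curator" (via "who"), at word 10.
(The other dependency links word 2 to a gap after word 6.)

10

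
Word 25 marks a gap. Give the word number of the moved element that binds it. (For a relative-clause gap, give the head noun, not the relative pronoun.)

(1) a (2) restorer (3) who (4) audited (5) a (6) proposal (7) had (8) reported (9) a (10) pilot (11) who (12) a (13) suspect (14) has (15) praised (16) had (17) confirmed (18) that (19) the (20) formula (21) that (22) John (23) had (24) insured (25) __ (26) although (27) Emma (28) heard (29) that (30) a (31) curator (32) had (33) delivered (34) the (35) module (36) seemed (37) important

20

The gap at 25 is the object of "insured", inside a relative clause.
The relative pronoun is "that" (word 21); it is bound by the head noun immediately before it.
Its filler is the head noun "formula", at word 20.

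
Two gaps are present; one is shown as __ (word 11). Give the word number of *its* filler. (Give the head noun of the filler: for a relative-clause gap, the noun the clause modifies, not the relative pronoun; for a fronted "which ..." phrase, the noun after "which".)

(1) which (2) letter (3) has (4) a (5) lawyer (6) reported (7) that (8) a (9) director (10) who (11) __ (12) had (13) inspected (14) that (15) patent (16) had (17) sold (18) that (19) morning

9

The marked gap is inside the relative clause, the subject of "inspected".
Its filler is the head noun "director" (via "who"), at word 9.
(The other dependency links word 2 to a gap after word 17.)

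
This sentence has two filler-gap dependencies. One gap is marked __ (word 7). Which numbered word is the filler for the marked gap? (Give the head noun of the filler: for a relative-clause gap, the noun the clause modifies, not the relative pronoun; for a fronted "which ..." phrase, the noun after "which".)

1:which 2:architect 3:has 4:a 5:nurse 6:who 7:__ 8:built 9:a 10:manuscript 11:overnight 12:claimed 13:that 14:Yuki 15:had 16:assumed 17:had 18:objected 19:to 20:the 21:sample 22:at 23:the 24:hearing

The marked gap is inside the relative clause, the subject of "built".
Its filler is the head noun "nurse" (via "who"), at word 5.
(The other dependency links word 2 to a gap after word 16.)

5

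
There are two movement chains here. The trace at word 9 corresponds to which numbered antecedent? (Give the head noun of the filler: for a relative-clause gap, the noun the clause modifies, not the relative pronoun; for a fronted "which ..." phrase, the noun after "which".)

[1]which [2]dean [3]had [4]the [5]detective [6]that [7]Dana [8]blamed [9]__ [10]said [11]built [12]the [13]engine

The marked gap is inside the relative clause, the direct object of "blamed".
Its filler is the head noun "detective" (via "that"), at word 5.
(The other dependency links word 2 to a gap after word 10.)

5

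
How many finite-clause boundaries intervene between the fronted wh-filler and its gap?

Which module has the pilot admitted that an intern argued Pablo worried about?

"which module" is extracted from the PP object of "worried".
Boundaries crossed, outermost first: [that], [Ø] — 2 in total.

2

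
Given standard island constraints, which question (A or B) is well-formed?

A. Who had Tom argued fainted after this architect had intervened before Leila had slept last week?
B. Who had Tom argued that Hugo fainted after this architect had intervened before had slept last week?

In B, the wh-phrase is extracted from inside an adjunct island (introduced by "after"), which blocks movement.
In A, the extraction path crosses only that-complement boundaries, which are transparent.
So A is grammatical.

A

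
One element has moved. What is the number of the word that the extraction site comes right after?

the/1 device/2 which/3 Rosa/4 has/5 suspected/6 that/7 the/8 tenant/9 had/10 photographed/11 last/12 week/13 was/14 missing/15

The displaced element is "the device" (word 2).
It is linked across 1 clause boundary (that).
It functions as the direct object of "photographed", so the gap sits immediately after word 11 ("photographed").
Base order: Rosa has suspected that the tenant had photographed the device last week.

11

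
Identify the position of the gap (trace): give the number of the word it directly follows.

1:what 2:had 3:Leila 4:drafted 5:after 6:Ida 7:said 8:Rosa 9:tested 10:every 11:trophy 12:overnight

The displaced element is "what" (word 1).
It functions as the direct object of "drafted", so the gap sits immediately after word 4 ("drafted").
Base order: Leila had drafted what after Ida said Rosa tested every trophy overnight.

4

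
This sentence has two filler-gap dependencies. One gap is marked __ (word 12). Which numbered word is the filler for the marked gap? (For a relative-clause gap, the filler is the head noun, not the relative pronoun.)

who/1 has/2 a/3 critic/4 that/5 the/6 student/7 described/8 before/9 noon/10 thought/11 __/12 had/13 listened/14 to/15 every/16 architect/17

The marked gap is the subject of "listened".
Its filler is the fronted wh-phrase "who", at word 1.
(The other dependency links word 4 to a gap after word 8.)

1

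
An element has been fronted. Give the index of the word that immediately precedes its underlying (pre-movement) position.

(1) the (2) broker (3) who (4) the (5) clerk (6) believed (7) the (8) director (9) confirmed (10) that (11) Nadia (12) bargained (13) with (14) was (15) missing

13

The displaced element is "the broker" (word 2).
It is linked across 2 clause boundaries (Ø → that).
It functions as the object of the preposition "with" of "bargained", so the gap sits immediately after word 13 ("with").
Base order: The clerk believed the director confirmed that Nadia bargained with the broker.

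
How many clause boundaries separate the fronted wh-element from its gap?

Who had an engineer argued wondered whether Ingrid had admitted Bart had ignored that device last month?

"who" is extracted from the subject of "wondered".
Boundaries crossed, outermost first: [Ø] — 1 in total.

1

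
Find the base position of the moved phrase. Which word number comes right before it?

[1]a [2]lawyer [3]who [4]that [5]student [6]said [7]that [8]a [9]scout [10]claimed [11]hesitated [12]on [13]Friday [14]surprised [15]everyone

The displaced element is "a lawyer" (word 2).
It is linked across 2 clause boundaries (that → Ø).
It functions as the subject of "hesitated", so the gap sits immediately after word 10 ("claimed").
Base order: That student said that a scout claimed that a lawyer hesitated on Friday.

10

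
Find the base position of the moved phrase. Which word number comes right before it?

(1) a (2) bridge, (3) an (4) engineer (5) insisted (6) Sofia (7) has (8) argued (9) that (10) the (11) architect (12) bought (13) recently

12

The displaced element is "a bridge" (word 2).
It is linked across 2 clause boundaries (Ø → that).
It functions as the direct object of "bought", so the gap sits immediately after word 12 ("bought").
Base order: An engineer insisted Sofia has argued that the architect bought a bridge recently.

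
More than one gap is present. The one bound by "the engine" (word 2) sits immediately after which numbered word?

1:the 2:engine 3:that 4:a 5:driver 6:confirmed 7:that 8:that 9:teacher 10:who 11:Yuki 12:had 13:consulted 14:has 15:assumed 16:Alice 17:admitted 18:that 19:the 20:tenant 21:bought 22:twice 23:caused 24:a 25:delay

21

The displaced element is "the engine" (word 2).
It is linked across 3 clause boundaries (that → Ø → that).
It functions as the direct object of "bought", so the gap sits immediately after word 21 ("bought").
Base order: A driver confirmed that that teacher who Yuki had consulted has assumed Alice admitted that the tenant bought the engine twice.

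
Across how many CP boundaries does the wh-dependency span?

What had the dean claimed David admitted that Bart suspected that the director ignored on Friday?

3

"what" is extracted from the object of "ignored".
Boundaries crossed, outermost first: [Ø], [that], [that] — 3 in total.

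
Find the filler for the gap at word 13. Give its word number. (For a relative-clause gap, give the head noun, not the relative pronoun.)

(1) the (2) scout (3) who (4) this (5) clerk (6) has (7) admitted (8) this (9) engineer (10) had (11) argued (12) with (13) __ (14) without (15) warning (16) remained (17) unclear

The gap at 13 is the prepositional object of "argued", inside a relative clause.
The relative pronoun is "who" (word 3); it is bound by the head noun immediately before it.
Its filler is the head noun "scout", at word 2.

2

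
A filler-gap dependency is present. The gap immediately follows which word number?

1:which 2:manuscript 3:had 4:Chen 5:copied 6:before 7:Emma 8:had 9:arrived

5

The displaced element is "which manuscript" (word 2).
It functions as the direct object of "copied", so the gap sits immediately after word 5 ("copied").
Base order: Chen had copied which manuscript before Emma had arrived.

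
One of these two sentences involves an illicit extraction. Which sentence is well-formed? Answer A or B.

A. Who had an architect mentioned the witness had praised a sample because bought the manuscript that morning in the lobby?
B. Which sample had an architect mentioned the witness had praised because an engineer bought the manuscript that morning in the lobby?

In A, the wh-phrase is extracted from inside an adjunct island (introduced by "because"), which blocks movement.
In B, the extraction path crosses only that-complement boundaries, which are transparent.
So B is grammatical.

B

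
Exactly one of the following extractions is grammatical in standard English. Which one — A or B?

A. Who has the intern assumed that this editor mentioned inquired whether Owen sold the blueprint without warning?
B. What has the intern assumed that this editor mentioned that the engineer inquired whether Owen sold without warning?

In B, the wh-phrase is extracted from inside a wh-island (introduced by "whether"), which blocks movement.
In A, the extraction path crosses only that-complement boundaries, which are transparent.
So A is grammatical.

A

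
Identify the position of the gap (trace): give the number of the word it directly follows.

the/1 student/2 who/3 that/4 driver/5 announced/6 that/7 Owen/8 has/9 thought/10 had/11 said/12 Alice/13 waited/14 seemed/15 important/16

The displaced element is "the student" (word 2).
It is linked across 2 clause boundaries (that → Ø).
It functions as the subject of "said", so the gap sits immediately after word 10 ("thought").
Base order: That driver announced that Owen has thought that the student had said Alice waited.

10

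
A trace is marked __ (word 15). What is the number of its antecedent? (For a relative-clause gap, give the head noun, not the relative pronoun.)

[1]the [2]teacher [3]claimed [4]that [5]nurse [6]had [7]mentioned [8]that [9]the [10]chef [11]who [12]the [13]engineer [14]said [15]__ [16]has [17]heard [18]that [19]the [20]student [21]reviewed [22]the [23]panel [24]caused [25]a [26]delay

10

The gap at 15 is the subject of "heard", inside a relative clause.
The relative pronoun is "who" (word 11); it is bound by the head noun immediately before it.
Its filler is the head noun "chef", at word 10.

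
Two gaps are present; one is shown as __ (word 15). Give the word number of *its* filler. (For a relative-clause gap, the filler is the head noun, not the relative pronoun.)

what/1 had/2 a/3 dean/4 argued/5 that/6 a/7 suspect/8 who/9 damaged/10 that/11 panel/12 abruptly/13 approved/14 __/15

The marked gap is the direct object of "approved".
Its filler is the fronted wh-phrase "what", at word 1.
(The other dependency links word 8 to a gap after word 9.)

1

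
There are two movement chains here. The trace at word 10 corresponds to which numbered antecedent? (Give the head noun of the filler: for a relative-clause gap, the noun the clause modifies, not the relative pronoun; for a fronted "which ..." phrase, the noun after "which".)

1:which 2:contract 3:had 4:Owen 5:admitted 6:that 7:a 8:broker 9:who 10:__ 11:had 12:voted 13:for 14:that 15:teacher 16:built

The marked gap is inside the relative clause, the subject of "voted".
Its filler is the head noun "broker" (via "who"), at word 8.
(The other dependency links word 2 to a gap after word 16.)

8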